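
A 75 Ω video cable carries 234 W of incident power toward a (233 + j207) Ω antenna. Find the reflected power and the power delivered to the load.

|Γ| = |(158 + j207)/(308 + j207)| = 0.702
|Γ|² = 0.492
P_refl = |Γ|²·P_inc = 115 W, P_del = (1 − |Γ|²)·P_inc = 119 W

P_reflected ≈ 115 W; P_delivered ≈ 119 W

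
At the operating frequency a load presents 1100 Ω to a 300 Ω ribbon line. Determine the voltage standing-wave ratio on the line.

For a purely resistive load, VSWR = R_L/Z_0 or Z_0/R_L (whichever > 1) = 1100/300

VSWR ≈ 3.67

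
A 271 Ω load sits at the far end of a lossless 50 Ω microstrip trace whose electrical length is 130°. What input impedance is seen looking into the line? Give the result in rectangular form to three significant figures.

Z_in ≈ 15.4 + j39.6 Ω

tan(βl) = tan(130°) = -1.19
Z_in = Z_0·(Z_L + jZ_0·tanβl)/(Z_0 + jZ_L·tanβl)
     = 50·(271 − j59.6)/(50 − j323)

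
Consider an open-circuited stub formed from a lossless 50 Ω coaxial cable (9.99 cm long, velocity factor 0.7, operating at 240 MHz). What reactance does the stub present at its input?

λ = v/f = 0.7·c / 240 MHz = 0.875 m
βl = 2π·l/λ = 2π × 0.114 = 41.1°
tan(βl) = 0.872
For an open-circuited stub, Z_in = −jZ_0·cot(βl) = −jZ_0/tan(βl)

X_in ≈ -57.3 Ω (capacitive)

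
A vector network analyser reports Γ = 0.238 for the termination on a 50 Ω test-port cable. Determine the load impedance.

Z_L ≈ 81.2 Ω

Z_L = Z_0·(1 + Γ)/(1 − Γ) = 50·(1.24)/(0.762)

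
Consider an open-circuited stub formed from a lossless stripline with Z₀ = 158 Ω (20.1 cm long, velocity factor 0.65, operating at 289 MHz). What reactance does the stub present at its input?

X_in ≈ 49 Ω (inductive)

λ = v/f = 0.65·c / 289 MHz = 0.675 m
βl = 2π·l/λ = 2π × 0.298 = 107°
tan(βl) = -3.22
For an open-circuited stub, Z_in = −jZ_0·cot(βl) = −jZ_0/tan(βl)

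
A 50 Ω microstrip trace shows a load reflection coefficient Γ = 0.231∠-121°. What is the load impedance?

Z_L ≈ 36.7 − j15.3 Ω

Z_L = Z_0·(1 + Γ)/(1 − Γ) = 50·(0.881 − j0.198)/(1.12 + j0.198)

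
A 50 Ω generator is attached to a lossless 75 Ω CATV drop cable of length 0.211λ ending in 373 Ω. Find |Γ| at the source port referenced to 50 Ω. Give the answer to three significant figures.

βl = 2π × 0.211 = 76°
tan(βl) = 4
Z_in = Z_0·(Z_L + jZ_0·tanβl)/(Z_0 + jZ_L·tanβl) = 16 − j18 Ω
Γ_s = (Z_in − Z_s)/(Z_in + Z_s) = (-34 − j18)/(66 − j18), |Γ_s| = 0.562

|Γ| ≈ 0.562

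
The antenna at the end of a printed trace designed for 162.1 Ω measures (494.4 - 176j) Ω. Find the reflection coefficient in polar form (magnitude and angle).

Γ = (Z_L − Z_0)/(Z_L + Z_0) = (332.3 − j176)/(656.5 − j176)
|Γ| = 376/680 = 0.553

Γ ≈ 0.553 ∠ -12.9°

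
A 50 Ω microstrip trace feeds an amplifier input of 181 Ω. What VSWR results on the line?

For a purely resistive load, VSWR = R_L/Z_0 or Z_0/R_L (whichever > 1) = 181/50

VSWR ≈ 3.62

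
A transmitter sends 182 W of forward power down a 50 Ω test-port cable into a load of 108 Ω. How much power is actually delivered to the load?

P_delivered ≈ 157 W

Γ = (108 − 50)/(108 + 50) = 0.367
|Γ|² = 0.135
P_refl = |Γ|²·P_inc = 24.5 W, P_del = (1 − |Γ|²)·P_inc = 157 W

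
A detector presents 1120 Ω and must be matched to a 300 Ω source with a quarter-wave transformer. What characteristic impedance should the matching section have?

Z_qwt = √(Z_0·R_L) = √(300 × 1120) = √336000

Z_qwt ≈ 580 Ω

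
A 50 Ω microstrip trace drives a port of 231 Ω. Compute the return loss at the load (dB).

Γ = (231 − 50)/(231 + 50) = 0.644
RL = −20·log₁₀|Γ| = −20·log₁₀(0.644)

RL ≈ 3.82 dB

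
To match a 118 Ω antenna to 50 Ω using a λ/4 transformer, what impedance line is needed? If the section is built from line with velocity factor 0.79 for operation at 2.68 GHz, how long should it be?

Z_qwt = √(Z_0·R_L) = √(50 × 118) = √5900
λ = 0.79·c/f = 0.0884 m, so l = λ/4 = 0.0221 m

Z_qwt ≈ 76.8 Ω; length ≈ 2.21 cm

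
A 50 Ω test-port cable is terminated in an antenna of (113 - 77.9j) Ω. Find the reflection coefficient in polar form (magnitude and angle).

Γ ≈ 0.555 ∠ -25.5°

Γ = (Z_L − Z_0)/(Z_L + Z_0) = (63 − j77.9)/(163 − j77.9)
|Γ| = 100/181 = 0.555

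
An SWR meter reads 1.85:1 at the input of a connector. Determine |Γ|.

|Γ| = (S − 1)/(S + 1) = (1.85 − 1)/(1.85 + 1) = 0.85/2.85

|Γ| ≈ 0.298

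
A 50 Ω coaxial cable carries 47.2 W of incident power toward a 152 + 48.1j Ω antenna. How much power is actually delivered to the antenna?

P_delivered ≈ 33.3 W

|Γ| = |(102 + j48.1)/(202 + j48.1)| = 0.543
|Γ|² = 0.295
P_refl = |Γ|²·P_inc = 13.9 W, P_del = (1 − |Γ|²)·P_inc = 33.3 W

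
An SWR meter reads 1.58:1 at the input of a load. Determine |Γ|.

|Γ| = (S − 1)/(S + 1) = (1.58 − 1)/(1.58 + 1) = 0.58/2.58

|Γ| ≈ 0.225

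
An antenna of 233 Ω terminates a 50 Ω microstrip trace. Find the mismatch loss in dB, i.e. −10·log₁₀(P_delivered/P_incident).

Γ = (233 − 50)/(233 + 50) = 0.647
|Γ|² = 0.418, so P_del/P_inc = 1 − |Γ|² = 0.582
ML = −10·log₁₀(1 − |Γ|²)

mismatch loss ≈ 2.35 dB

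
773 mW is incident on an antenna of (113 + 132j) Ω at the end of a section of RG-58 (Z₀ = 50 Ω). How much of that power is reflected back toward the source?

P_reflected ≈ 376 mW

|Γ| = |(63 + j132)/(163 + j132)| = 0.697
|Γ|² = 0.486
P_refl = |Γ|²·P_inc = 376 mW, P_del = (1 − |Γ|²)·P_inc = 397 mW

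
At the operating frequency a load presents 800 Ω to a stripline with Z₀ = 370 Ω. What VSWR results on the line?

VSWR ≈ 2.16

For a purely resistive load, VSWR = R_L/Z_0 or Z_0/R_L (whichever > 1) = 800/370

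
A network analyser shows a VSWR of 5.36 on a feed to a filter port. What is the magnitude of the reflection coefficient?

|Γ| ≈ 0.686

|Γ| = (S − 1)/(S + 1) = (5.36 − 1)/(5.36 + 1) = 4.36/6.36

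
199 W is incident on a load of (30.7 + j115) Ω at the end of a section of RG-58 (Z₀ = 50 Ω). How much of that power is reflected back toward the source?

|Γ| = |(-19.3 + j115)/(80.7 + j115)| = 0.83
|Γ|² = 0.689
P_refl = |Γ|²·P_inc = 137 W, P_del = (1 − |Γ|²)·P_inc = 61.9 W

P_reflected ≈ 137 W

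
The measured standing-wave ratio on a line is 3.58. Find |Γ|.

|Γ| = (S − 1)/(S + 1) = (3.58 − 1)/(3.58 + 1) = 2.58/4.58

|Γ| ≈ 0.563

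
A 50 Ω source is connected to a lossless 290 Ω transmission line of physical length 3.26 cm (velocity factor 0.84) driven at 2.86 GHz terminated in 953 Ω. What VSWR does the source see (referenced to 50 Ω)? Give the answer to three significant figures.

λ = v/f = 0.84·c / 2.86 GHz = 0.0881 m
βl = 2π·l/λ = 2π × 0.37 = 133°
tan(βl) = -1.07
Z_in = Z_0·(Z_L + jZ_0·tanβl)/(Z_0 + jZ_L·tanβl) = 154 + j228 Ω
Γ_s = (Z_in − Z_s)/(Z_in + Z_s) = (104 + j228)/(204 + j228), |Γ_s| = 0.82
VSWR = (1 + |Γ_s|)/(1 − |Γ_s|)

VSWR ≈ 10.1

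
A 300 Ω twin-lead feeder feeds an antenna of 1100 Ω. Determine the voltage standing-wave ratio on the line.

VSWR ≈ 3.67

For a purely resistive load, VSWR = R_L/Z_0 or Z_0/R_L (whichever > 1) = 1100/300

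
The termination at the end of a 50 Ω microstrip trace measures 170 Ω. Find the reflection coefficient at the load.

Γ = 0.545

Γ = (Z_L − Z_0)/(Z_L + Z_0) = (170 − 50)/(170 + 50) = 120/220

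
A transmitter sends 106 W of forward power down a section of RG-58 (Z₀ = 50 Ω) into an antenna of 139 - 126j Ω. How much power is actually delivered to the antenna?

P_delivered ≈ 57.1 W

|Γ| = |(89 − j126)/(189 − j126)| = 0.679
|Γ|² = 0.461
P_refl = |Γ|²·P_inc = 48.9 W, P_del = (1 − |Γ|²)·P_inc = 57.1 W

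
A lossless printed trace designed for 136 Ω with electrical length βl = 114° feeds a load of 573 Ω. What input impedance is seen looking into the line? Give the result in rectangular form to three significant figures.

Z_in ≈ 38.3 + j56.5 Ω

tan(βl) = tan(114°) = -2.25
Z_in = Z_0·(Z_L + jZ_0·tanβl)/(Z_0 + jZ_L·tanβl)
     = 136·(573 − j305)/(136 − j1290)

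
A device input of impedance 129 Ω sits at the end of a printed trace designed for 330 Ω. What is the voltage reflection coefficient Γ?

Γ = (Z_L − Z_0)/(Z_L + Z_0) = (129 − 330)/(129 + 330) = -201/459

Γ = -0.438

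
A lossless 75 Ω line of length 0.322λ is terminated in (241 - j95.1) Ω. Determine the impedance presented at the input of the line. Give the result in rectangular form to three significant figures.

Z_in ≈ 27.2 + j43.1 Ω

βl = 2π × 0.322 = 116°
tan(βl) = tan(116°) = -2.06
Z_in = Z_0·(Z_L + jZ_0·tanβl)/(Z_0 + jZ_L·tanβl)
     = 75·(241 − j249)/(-121 − j496)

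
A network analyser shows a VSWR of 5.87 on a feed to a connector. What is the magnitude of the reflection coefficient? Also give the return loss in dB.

|Γ| = (S − 1)/(S + 1) = (5.87 − 1)/(5.87 + 1) = 4.87/6.87
RL = −20·log₁₀|Γ| = −20·log₁₀(0.709)

|Γ| ≈ 0.709; return loss ≈ 2.99 dB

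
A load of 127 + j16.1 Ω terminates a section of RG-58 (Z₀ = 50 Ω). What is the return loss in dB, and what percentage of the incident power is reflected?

Γ = (77 + j16.1)/(177 + j16.1), |Γ| = 0.443
RL = −20·log₁₀(0.443) = 7.08 dB
P_refl/P_inc = |Γ|² = 0.196

RL ≈ 7.08 dB; 19.6% of incident power reflected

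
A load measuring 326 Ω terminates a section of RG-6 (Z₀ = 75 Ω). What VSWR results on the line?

VSWR ≈ 4.35

For a purely resistive load, VSWR = R_L/Z_0 or Z_0/R_L (whichever > 1) = 326/75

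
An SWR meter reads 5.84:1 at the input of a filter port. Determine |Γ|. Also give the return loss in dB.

|Γ| = (S − 1)/(S + 1) = (5.84 − 1)/(5.84 + 1) = 4.84/6.84
RL = −20·log₁₀|Γ| = −20·log₁₀(0.708)

|Γ| ≈ 0.708; return loss ≈ 3 dB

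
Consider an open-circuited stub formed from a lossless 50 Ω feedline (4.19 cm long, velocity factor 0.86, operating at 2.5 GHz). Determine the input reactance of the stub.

λ = v/f = 0.86·c / 2.5 GHz = 0.103 m
βl = 2π·l/λ = 2π × 0.406 = 146°
tan(βl) = -0.67
For an open-circuited stub, Z_in = −jZ_0·cot(βl) = −jZ_0/tan(βl)

X_in ≈ 74.6 Ω (inductive)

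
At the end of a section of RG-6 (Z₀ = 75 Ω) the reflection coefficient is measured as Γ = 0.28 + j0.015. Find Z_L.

Z_L = Z_0·(1 + Γ)/(1 − Γ) = 75·(1.28 + j0.015)/(0.72 − j0.015)

Z_L ≈ 133 + j4.34 Ω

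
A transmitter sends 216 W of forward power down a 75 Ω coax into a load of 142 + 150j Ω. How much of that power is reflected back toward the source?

|Γ| = |(67 + j150)/(217 + j150)| = 0.623
|Γ|² = 0.388
P_refl = |Γ|²·P_inc = 83.8 W, P_del = (1 − |Γ|²)·P_inc = 132 W

P_reflected ≈ 83.8 W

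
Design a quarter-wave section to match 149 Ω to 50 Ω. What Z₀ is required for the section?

Z_qwt ≈ 86.3 Ω

Z_qwt = √(Z_0·R_L) = √(50 × 149) = √7450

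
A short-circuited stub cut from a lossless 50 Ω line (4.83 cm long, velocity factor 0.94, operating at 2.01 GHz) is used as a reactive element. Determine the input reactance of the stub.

λ = v/f = 0.94·c / 2.01 GHz = 0.14 m
βl = 2π·l/λ = 2π × 0.344 = 124°
tan(βl) = -1.49
For a short-circuited stub, Z_in = jZ_0·tan(βl)

X_in ≈ -74.3 Ω (capacitive)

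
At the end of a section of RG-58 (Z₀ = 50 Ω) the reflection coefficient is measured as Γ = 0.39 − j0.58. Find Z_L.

Z_L ≈ 36.1 − j81.9 Ω

Z_L = Z_0·(1 + Γ)/(1 − Γ) = 50·(1.39 − j0.58)/(0.61 + j0.58)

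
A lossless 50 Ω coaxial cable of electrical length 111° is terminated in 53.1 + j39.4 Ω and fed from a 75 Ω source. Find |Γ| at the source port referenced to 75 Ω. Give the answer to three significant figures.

|Γ| ≈ 0.514

tan(βl) = -2.61
Z_in = Z_0·(Z_L + jZ_0·tanβl)/(Z_0 + jZ_L·tanβl) = 24.4 − j7.69 Ω
Γ_s = (Z_in − Z_s)/(Z_in + Z_s) = (-50.6 − j7.69)/(99.4 − j7.69), |Γ_s| = 0.514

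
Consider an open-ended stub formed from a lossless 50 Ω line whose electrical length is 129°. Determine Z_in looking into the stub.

Z_in ≈ +j40.5 Ω

tan(βl) = -1.23
For an open-ended stub, Z_in = −jZ_0·cot(βl) = −jZ_0/tan(βl)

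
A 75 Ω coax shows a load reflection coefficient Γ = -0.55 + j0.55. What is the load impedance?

Z_L = Z_0·(1 + Γ)/(1 − Γ) = 75·(0.45 + j0.55)/(1.55 − j0.55)

Z_L ≈ 11 + j30.5 Ω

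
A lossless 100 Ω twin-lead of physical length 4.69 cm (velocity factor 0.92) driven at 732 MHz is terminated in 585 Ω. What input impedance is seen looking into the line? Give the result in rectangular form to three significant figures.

λ = v/f = 0.92·c / 732 MHz = 0.377 m
βl = 2π·l/λ = 2π × 0.124 = 44.8°
tan(βl) = tan(44.8°) = 0.992
Z_in = Z_0·(Z_L + jZ_0·tanβl)/(Z_0 + jZ_L·tanβl)
     = 100·(585 + j99.2)/(100 + j581)

Z_in ≈ 33.5 − j95 Ω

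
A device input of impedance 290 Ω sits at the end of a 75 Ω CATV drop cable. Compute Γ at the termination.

Γ = 0.589

Γ = (Z_L − Z_0)/(Z_L + Z_0) = (290 − 75)/(290 + 75) = 215/365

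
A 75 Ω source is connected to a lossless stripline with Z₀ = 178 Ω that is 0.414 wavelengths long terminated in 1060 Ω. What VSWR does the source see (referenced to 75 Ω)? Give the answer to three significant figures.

VSWR ≈ 11.1

βl = 2π × 0.414 = 149°
tan(βl) = -0.6
Z_in = Z_0·(Z_L + jZ_0·tanβl)/(Z_0 + jZ_L·tanβl) = 105 + j267 Ω
Γ_s = (Z_in − Z_s)/(Z_in + Z_s) = (29.7 + j267)/(180 + j267), |Γ_s| = 0.835
VSWR = (1 + |Γ_s|)/(1 − |Γ_s|)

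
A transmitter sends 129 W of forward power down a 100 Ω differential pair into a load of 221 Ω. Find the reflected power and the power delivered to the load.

P_reflected ≈ 18.3 W; P_delivered ≈ 111 W

Γ = (221 − 100)/(221 + 100) = 0.377
|Γ|² = 0.142
P_refl = |Γ|²·P_inc = 18.3 W, P_del = (1 − |Γ|²)·P_inc = 111 W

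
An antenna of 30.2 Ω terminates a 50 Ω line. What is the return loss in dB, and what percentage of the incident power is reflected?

Γ = (30.2 − 50)/(30.2 + 50) = -0.247
RL = −20·log₁₀(0.247) = 12.2 dB
P_refl/P_inc = |Γ|² = 0.061

RL ≈ 12.2 dB; 6.1% of incident power reflected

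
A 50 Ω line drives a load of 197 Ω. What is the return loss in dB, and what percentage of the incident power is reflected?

Γ = (197 − 50)/(197 + 50) = 0.595
RL = −20·log₁₀(0.595) = 4.51 dB
P_refl/P_inc = |Γ|² = 0.354

RL ≈ 4.51 dB; 35.4% of incident power reflected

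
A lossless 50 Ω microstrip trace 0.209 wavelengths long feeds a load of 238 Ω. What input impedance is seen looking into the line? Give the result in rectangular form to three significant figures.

Z_in ≈ 11.2 − j12.6 Ω

βl = 2π × 0.209 = 75.2°
tan(βl) = tan(75.2°) = 3.8
Z_in = Z_0·(Z_L + jZ_0·tanβl)/(Z_0 + jZ_L·tanβl)
     = 50·(238 + j190)/(50 + j903)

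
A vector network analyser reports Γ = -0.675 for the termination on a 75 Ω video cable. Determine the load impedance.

Z_L = Z_0·(1 + Γ)/(1 − Γ) = 75·(0.325)/(1.68)

Z_L ≈ 14.6 Ω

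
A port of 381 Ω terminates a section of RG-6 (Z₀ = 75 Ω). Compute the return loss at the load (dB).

Γ = (381 − 75)/(381 + 75) = 0.671
RL = −20·log₁₀|Γ| = −20·log₁₀(0.671)

RL ≈ 3.46 dB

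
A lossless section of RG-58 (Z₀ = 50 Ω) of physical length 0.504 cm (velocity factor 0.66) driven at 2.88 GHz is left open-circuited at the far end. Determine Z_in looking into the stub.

λ = v/f = 0.66·c / 2.88 GHz = 0.0688 m
βl = 2π·l/λ = 2π × 0.0733 = 26.4°
tan(βl) = 0.496
For an open-circuited stub, Z_in = −jZ_0·cot(βl) = −jZ_0/tan(βl)

Z_in ≈ −j101 Ω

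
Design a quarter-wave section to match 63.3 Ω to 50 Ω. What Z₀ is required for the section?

Z_qwt ≈ 56.3 Ω

Z_qwt = √(Z_0·R_L) = √(50 × 63.3) = √3165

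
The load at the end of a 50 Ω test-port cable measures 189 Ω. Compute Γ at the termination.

Γ = (Z_L − Z_0)/(Z_L + Z_0) = (189 − 50)/(189 + 50) = 139/239

Γ = 0.582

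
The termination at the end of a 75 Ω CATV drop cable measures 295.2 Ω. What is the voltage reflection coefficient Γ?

Γ = 0.595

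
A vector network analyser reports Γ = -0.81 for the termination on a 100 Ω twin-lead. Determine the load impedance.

Z_L = Z_0·(1 + Γ)/(1 − Γ) = 100·(0.19)/(1.81)

Z_L ≈ 10.5 Ω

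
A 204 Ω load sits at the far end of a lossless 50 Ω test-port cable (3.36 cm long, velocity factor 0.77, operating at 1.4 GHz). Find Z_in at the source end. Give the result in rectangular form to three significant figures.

Z_in ≈ 13.3 − j14 Ω

λ = v/f = 0.77·c / 1.4 GHz = 0.165 m
βl = 2π·l/λ = 2π × 0.204 = 73.3°
tan(βl) = tan(73.3°) = 3.34
Z_in = Z_0·(Z_L + jZ_0·tanβl)/(Z_0 + jZ_L·tanβl)
     = 50·(204 + j167)/(50 + j680)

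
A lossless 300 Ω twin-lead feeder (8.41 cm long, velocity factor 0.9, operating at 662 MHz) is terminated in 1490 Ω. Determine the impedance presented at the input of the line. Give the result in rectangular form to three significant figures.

λ = v/f = 0.9·c / 662 MHz = 0.408 m
βl = 2π·l/λ = 2π × 0.206 = 74.2°
tan(βl) = tan(74.2°) = 3.54
Z_in = Z_0·(Z_L + jZ_0·tanβl)/(Z_0 + jZ_L·tanβl)
     = 300·(1490 + j1060)/(300 + j5280)

Z_in ≈ 65 − j81 Ω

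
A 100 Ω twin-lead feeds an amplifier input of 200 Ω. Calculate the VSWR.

VSWR ≈ 2

Γ = (200 − 100)/(200 + 100) = 0.333
VSWR = (1 + 0.333)/(1 − 0.333)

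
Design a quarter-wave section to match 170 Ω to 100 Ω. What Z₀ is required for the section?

Z_qwt ≈ 130 Ω

Z_qwt = √(Z_0·R_L) = √(100 × 170) = √17000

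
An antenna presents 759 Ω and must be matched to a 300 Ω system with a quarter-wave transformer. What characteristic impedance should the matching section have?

Z_qwt ≈ 477 Ω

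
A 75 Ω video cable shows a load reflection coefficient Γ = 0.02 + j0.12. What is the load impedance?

Z_L = Z_0·(1 + Γ)/(1 − Γ) = 75·(1.02 + j0.12)/(0.98 − j0.12)

Z_L ≈ 75.8 + j18.5 Ω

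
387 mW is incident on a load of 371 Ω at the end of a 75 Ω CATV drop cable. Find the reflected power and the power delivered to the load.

Γ = (371 − 75)/(371 + 75) = 0.664
|Γ|² = 0.44
P_refl = |Γ|²·P_inc = 170 mW, P_del = (1 − |Γ|²)·P_inc = 217 mW

P_reflected ≈ 170 mW; P_delivered ≈ 217 mW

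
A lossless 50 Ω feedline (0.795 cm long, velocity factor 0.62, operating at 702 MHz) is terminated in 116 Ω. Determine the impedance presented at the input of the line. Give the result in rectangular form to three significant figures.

Z_in ≈ 101 − j35 Ω

λ = v/f = 0.62·c / 702 MHz = 0.265 m
βl = 2π·l/λ = 2π × 0.03 = 10.8°
tan(βl) = tan(10.8°) = 0.191
Z_in = Z_0·(Z_L + jZ_0·tanβl)/(Z_0 + jZ_L·tanβl)
     = 50·(116 + j9.54)/(50 + j22.1)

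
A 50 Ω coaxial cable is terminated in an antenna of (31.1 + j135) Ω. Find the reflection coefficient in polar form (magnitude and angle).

Γ ≈ 0.866 ∠ 39°

Γ = (Z_L − Z_0)/(Z_L + Z_0) = (-18.9 + j135)/(81.1 + j135)
|Γ| = 136/157 = 0.866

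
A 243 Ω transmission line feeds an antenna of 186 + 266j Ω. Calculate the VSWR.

VSWR ≈ 3.34

Γ = (Z_L − Z_0)/(Z_L + Z_0) = (-57 + j266)/(429 + j266)
|Γ| = 272/505 = 0.539
VSWR = (1 + |Γ|)/(1 − |Γ|) = 1.54/0.461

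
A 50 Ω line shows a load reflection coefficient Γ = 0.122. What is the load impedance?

Z_L ≈ 63.9 Ω

Z_L = Z_0·(1 + Γ)/(1 − Γ) = 50·(1.12)/(0.878)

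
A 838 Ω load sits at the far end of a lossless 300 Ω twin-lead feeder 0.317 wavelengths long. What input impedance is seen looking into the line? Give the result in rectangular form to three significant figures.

Z_in ≈ 126 + j114 Ω

βl = 2π × 0.317 = 114°
tan(βl) = tan(114°) = -2.23
Z_in = Z_0·(Z_L + jZ_0·tanβl)/(Z_0 + jZ_L·tanβl)
     = 300·(838 − j670)/(300 − j1870)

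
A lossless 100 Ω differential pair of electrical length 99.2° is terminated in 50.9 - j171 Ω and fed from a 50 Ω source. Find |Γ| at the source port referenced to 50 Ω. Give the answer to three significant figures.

|Γ| ≈ 0.794

tan(βl) = -6.17
Z_in = Z_0·(Z_L + jZ_0·tanβl)/(Z_0 + jZ_L·tanβl) = 19.7 + j76 Ω
Γ_s = (Z_in − Z_s)/(Z_in + Z_s) = (-30.3 + j76)/(69.7 + j76), |Γ_s| = 0.794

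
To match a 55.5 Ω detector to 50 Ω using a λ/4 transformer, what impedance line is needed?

Z_qwt ≈ 52.7 Ω

Z_qwt = √(Z_0·R_L) = √(50 × 55.5) = √2775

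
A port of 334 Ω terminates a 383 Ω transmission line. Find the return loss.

RL ≈ 23.3 dB

Γ = (334 − 383)/(334 + 383) = -0.0683
RL = −20·log₁₀|Γ| = −20·log₁₀(0.0683)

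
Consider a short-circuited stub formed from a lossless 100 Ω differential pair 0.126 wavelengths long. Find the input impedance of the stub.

Z_in ≈ +j101 Ω

βl = 2π × 0.126 = 45.4°
tan(βl) = 1.01
For a short-circuited stub, Z_in = jZ_0·tan(βl)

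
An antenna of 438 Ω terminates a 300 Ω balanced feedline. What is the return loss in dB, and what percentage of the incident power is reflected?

RL ≈ 14.6 dB; 3.5% of incident power reflected

Γ = (438 − 300)/(438 + 300) = 0.187
RL = −20·log₁₀(0.187) = 14.6 dB
P_refl/P_inc = |Γ|² = 0.035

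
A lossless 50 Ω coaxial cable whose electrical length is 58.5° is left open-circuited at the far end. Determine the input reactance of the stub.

X_in ≈ -30.6 Ω (capacitive)

tan(βl) = 1.63
For an open-circuited stub, Z_in = −jZ_0·cot(βl) = −jZ_0/tan(βl)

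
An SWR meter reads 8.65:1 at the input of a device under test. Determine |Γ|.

|Γ| = (S − 1)/(S + 1) = (8.65 − 1)/(8.65 + 1) = 7.65/9.65

|Γ| ≈ 0.793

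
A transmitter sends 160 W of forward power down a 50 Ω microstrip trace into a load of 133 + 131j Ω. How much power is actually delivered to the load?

|Γ| = |(83 + j131)/(183 + j131)| = 0.689
|Γ|² = 0.475
P_refl = |Γ|²·P_inc = 76 W, P_del = (1 − |Γ|²)·P_inc = 84 W

P_delivered ≈ 84 W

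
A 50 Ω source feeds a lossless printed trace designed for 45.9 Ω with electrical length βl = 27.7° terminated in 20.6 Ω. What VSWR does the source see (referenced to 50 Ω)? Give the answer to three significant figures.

VSWR ≈ 2.35

tan(βl) = 0.525
Z_in = Z_0·(Z_L + jZ_0·tanβl)/(Z_0 + jZ_L·tanβl) = 24.9 + j18.2 Ω
Γ_s = (Z_in − Z_s)/(Z_in + Z_s) = (-25.1 + j18.2)/(74.9 + j18.2), |Γ_s| = 0.403
VSWR = (1 + |Γ_s|)/(1 − |Γ_s|)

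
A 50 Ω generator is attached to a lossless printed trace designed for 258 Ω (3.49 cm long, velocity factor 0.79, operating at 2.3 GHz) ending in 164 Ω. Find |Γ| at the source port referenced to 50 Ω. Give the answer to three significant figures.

λ = v/f = 0.79·c / 2.3 GHz = 0.103 m
βl = 2π·l/λ = 2π × 0.339 = 122°
tan(βl) = -1.6
Z_in = Z_0·(Z_L + jZ_0·tanβl)/(Z_0 + jZ_L·tanβl) = 287 − j121 Ω
Γ_s = (Z_in − Z_s)/(Z_in + Z_s) = (237 − j121)/(337 − j121), |Γ_s| = 0.743

|Γ| ≈ 0.743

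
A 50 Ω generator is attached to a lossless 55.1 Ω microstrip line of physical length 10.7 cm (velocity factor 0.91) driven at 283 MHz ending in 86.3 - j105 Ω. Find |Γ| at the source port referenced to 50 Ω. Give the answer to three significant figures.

|Γ| ≈ 0.61

λ = v/f = 0.91·c / 283 MHz = 0.965 m
βl = 2π·l/λ = 2π × 0.111 = 39.9°
tan(βl) = 0.837
Z_in = Z_0·(Z_L + jZ_0·tanβl)/(Z_0 + jZ_L·tanβl) = 17.4 − j31.5 Ω
Γ_s = (Z_in − Z_s)/(Z_in + Z_s) = (-32.6 − j31.5)/(67.4 − j31.5), |Γ_s| = 0.61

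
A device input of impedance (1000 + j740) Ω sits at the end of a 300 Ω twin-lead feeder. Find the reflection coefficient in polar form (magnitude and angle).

Γ = (Z_L − Z_0)/(Z_L + Z_0) = (700 + j740)/(1300 + j740)
|Γ| = 1020/1500 = 0.681

Γ ≈ 0.681 ∠ 16.9°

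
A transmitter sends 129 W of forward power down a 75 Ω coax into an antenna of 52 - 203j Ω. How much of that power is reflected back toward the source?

|Γ| = |(-23 − j203)/(127 − j203)| = 0.853
|Γ|² = 0.728
P_refl = |Γ|²·P_inc = 93.9 W, P_del = (1 − |Γ|²)·P_inc = 35.1 W

P_reflected ≈ 93.9 W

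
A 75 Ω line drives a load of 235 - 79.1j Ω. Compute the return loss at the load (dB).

Γ = (160 − j79.1)/(310 − j79.1), |Γ| = 0.558
RL = −20·log₁₀|Γ| = −20·log₁₀(0.558)

RL ≈ 5.07 dB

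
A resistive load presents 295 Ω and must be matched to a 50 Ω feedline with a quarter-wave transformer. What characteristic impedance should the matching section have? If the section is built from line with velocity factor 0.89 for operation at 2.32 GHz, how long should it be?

Z_qwt ≈ 121 Ω; length ≈ 2.88 cm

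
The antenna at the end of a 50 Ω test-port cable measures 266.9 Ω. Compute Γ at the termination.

Γ = (Z_L − Z_0)/(Z_L + Z_0) = (266.9 − 50)/(266.9 + 50) = 216.9/316.9

Γ = 0.684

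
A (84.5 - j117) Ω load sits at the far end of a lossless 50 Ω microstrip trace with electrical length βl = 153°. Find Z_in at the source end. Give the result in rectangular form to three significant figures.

Z_in ≈ 137 + j129 Ω

tan(βl) = tan(153°) = -0.51
Z_in = Z_0·(Z_L + jZ_0·tanβl)/(Z_0 + jZ_L·tanβl)
     = 50·(84.5 − j142)/(-9.61 − j43.1)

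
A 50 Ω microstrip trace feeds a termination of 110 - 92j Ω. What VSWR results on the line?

Γ = (Z_L − Z_0)/(Z_L + Z_0) = (60 − j92)/(160 − j92)
|Γ| = 110/185 = 0.595
VSWR = (1 + |Γ|)/(1 − |Γ|) = 1.6/0.405

VSWR ≈ 3.94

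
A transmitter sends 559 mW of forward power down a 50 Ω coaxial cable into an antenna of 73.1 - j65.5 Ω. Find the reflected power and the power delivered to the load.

|Γ| = |(23.1 − j65.5)/(123.1 − j65.5)| = 0.498
|Γ|² = 0.248
P_refl = |Γ|²·P_inc = 139 mW, P_del = (1 − |Γ|²)·P_inc = 420 mW

P_reflected ≈ 139 mW; P_delivered ≈ 420 mW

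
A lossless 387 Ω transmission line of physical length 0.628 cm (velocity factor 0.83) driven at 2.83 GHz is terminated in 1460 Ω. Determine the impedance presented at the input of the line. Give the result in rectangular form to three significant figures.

Z_in ≈ 419 − j574 Ω

λ = v/f = 0.83·c / 2.83 GHz = 0.088 m
βl = 2π·l/λ = 2π × 0.0714 = 25.7°
tan(βl) = tan(25.7°) = 0.481
Z_in = Z_0·(Z_L + jZ_0·tanβl)/(Z_0 + jZ_L·tanβl)
     = 387·(1460 + j186)/(387 + j702)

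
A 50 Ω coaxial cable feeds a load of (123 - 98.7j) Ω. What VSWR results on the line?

VSWR ≈ 4.21

Γ = (Z_L − Z_0)/(Z_L + Z_0) = (73 − j98.7)/(173 − j98.7)
|Γ| = 123/199 = 0.616
VSWR = (1 + |Γ|)/(1 − |Γ|) = 1.62/0.384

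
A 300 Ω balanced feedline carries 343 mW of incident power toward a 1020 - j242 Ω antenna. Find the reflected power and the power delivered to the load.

|Γ| = |(720 − j242)/(1320 − j242)| = 0.566
|Γ|² = 0.32
P_refl = |Γ|²·P_inc = 110 mW, P_del = (1 − |Γ|²)·P_inc = 233 mW

P_reflected ≈ 110 mW; P_delivered ≈ 233 mW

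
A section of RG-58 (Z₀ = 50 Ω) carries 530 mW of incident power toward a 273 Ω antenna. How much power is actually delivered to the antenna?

P_delivered ≈ 277 mW

Γ = (273 − 50)/(273 + 50) = 0.69
|Γ|² = 0.477
P_refl = |Γ|²·P_inc = 253 mW, P_del = (1 − |Γ|²)·P_inc = 277 mW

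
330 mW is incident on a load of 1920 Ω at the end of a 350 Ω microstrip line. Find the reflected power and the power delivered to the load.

P_reflected ≈ 158 mW; P_delivered ≈ 172 mW

Γ = (1920 − 350)/(1920 + 350) = 0.692
|Γ|² = 0.478
P_refl = |Γ|²·P_inc = 158 mW, P_del = (1 − |Γ|²)·P_inc = 172 mW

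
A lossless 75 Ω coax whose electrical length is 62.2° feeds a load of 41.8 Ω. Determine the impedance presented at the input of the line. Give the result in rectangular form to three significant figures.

tan(βl) = tan(62.2°) = 1.9
Z_in = Z_0·(Z_L + jZ_0·tanβl)/(Z_0 + jZ_L·tanβl)
     = 75·(41.8 + j142)/(75 + j79.3)

Z_in ≈ 90.8 + j46.3 Ω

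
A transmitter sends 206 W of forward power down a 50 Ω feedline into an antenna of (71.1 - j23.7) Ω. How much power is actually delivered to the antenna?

P_delivered ≈ 192 W

|Γ| = |(21.1 − j23.7)/(121.1 − j23.7)| = 0.257
|Γ|² = 0.0661
P_refl = |Γ|²·P_inc = 13.6 W, P_del = (1 − |Γ|²)·P_inc = 192 W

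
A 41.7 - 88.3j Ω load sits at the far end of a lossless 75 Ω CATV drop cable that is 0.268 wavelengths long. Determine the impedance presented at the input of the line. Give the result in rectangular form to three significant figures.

Z_in ≈ 29.3 + j64.6 Ω

βl = 2π × 0.268 = 96.5°
tan(βl) = tan(96.5°) = -8.8
Z_in = Z_0·(Z_L + jZ_0·tanβl)/(Z_0 + jZ_L·tanβl)
     = 75·(41.7 − j749)/(-702 − j367)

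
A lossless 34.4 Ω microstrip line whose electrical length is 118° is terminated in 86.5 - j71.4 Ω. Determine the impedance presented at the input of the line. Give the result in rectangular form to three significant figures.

Z_in ≈ 12.7 + j26.1 Ω

tan(βl) = tan(118°) = -1.88
Z_in = Z_0·(Z_L + jZ_0·tanβl)/(Z_0 + jZ_L·tanβl)
     = 34.4·(86.5 − j136)/(-99.9 − j163)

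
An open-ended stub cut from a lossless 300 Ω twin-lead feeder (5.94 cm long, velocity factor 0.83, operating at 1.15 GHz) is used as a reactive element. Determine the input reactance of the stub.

X_in ≈ 46.2 Ω (inductive)

λ = v/f = 0.83·c / 1.15 GHz = 0.217 m
βl = 2π·l/λ = 2π × 0.274 = 98.8°
tan(βl) = -6.49
For an open-ended stub, Z_in = −jZ_0·cot(βl) = −jZ_0/tan(βl)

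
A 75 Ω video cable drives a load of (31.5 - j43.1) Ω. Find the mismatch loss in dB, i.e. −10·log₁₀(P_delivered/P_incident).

Γ = (-43.5 − j43.1)/(106.5 − j43.1), |Γ| = 0.533
|Γ|² = 0.284, so P_del/P_inc = 1 − |Γ|² = 0.716
ML = −10·log₁₀(1 − |Γ|²)

mismatch loss ≈ 1.45 dB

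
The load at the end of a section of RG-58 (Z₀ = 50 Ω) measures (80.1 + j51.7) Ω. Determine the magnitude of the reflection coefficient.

Γ = (Z_L − Z_0)/(Z_L + Z_0) = (30.1 + j51.7)/(130.1 + j51.7)
|Γ| = 59.8/140

|Γ| ≈ 0.427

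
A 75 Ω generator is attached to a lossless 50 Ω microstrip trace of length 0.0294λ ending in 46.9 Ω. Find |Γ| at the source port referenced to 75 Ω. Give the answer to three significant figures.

βl = 2π × 0.0294 = 10.6°
tan(βl) = 0.187
Z_in = Z_0·(Z_L + jZ_0·tanβl)/(Z_0 + jZ_L·tanβl) = 47.1 + j1.09 Ω
Γ_s = (Z_in − Z_s)/(Z_in + Z_s) = (-27.9 + j1.09)/(122 + j1.09), |Γ_s| = 0.229

|Γ| ≈ 0.229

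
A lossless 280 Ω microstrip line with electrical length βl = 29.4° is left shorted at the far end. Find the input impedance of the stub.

tan(βl) = 0.563
For a shorted stub, Z_in = jZ_0·tan(βl)

Z_in ≈ +j158 Ω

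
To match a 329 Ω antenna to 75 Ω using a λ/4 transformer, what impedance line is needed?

Z_qwt ≈ 157 Ω

Z_qwt = √(Z_0·R_L) = √(75 × 329) = √24680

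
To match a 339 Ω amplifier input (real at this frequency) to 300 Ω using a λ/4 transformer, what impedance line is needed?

Z_qwt = √(Z_0·R_L) = √(300 × 339) = √101700

Z_qwt ≈ 319 Ω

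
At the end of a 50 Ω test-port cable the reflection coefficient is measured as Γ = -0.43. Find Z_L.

Z_L ≈ 19.9 Ω

Z_L = Z_0·(1 + Γ)/(1 − Γ) = 50·(0.57)/(1.43)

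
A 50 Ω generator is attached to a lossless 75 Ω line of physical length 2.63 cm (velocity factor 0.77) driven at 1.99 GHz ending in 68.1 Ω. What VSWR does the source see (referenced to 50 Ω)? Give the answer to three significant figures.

VSWR ≈ 1.65

λ = v/f = 0.77·c / 1.99 GHz = 0.116 m
βl = 2π·l/λ = 2π × 0.227 = 81.6°
tan(βl) = 6.74
Z_in = Z_0·(Z_L + jZ_0·tanβl)/(Z_0 + jZ_L·tanβl) = 82.2 + j2.31 Ω
Γ_s = (Z_in − Z_s)/(Z_in + Z_s) = (32.2 + j2.31)/(132 + j2.31), |Γ_s| = 0.244
VSWR = (1 + |Γ_s|)/(1 − |Γ_s|)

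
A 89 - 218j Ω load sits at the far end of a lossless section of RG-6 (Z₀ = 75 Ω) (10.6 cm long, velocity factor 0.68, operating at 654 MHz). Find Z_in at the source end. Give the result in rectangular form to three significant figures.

Z_in ≈ 19 + j83.8 Ω

λ = v/f = 0.68·c / 654 MHz = 0.312 m
βl = 2π·l/λ = 2π × 0.34 = 122°
tan(βl) = tan(122°) = -1.58
Z_in = Z_0·(Z_L + jZ_0·tanβl)/(Z_0 + jZ_L·tanβl)
     = 75·(89 − j336)/(-269 − j141)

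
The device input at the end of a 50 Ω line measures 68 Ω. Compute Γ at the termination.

Γ = 0.153

Γ = (Z_L − Z_0)/(Z_L + Z_0) = (68 − 50)/(68 + 50) = 18/118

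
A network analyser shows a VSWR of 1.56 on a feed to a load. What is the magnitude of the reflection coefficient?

|Γ| ≈ 0.219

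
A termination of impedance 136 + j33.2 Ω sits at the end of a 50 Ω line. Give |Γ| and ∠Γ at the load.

Γ = (Z_L − Z_0)/(Z_L + Z_0) = (86 + j33.2)/(186 + j33.2)
|Γ| = 92.2/189 = 0.488

Γ ≈ 0.488 ∠ 11°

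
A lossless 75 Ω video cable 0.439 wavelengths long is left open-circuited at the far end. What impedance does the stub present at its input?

Z_in ≈ +j186 Ω

βl = 2π × 0.439 = 158°
tan(βl) = -0.403
For an open-circuited stub, Z_in = −jZ_0·cot(βl) = −jZ_0/tan(βl)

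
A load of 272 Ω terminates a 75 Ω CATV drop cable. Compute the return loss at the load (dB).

RL ≈ 4.92 dB

Γ = (272 − 75)/(272 + 75) = 0.568
RL = −20·log₁₀|Γ| = −20·log₁₀(0.568)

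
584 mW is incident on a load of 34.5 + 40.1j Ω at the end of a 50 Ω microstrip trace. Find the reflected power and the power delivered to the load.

|Γ| = |(-15.5 + j40.1)/(84.5 + j40.1)| = 0.46
|Γ|² = 0.211
P_refl = |Γ|²·P_inc = 123 mW, P_del = (1 − |Γ|²)·P_inc = 461 mW

P_reflected ≈ 123 mW; P_delivered ≈ 461 mW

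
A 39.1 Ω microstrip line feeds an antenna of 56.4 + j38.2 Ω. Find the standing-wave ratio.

VSWR ≈ 2.38

Γ = (Z_L − Z_0)/(Z_L + Z_0) = (17.3 + j38.2)/(95.5 + j38.2)
|Γ| = 41.9/103 = 0.408
VSWR = (1 + |Γ|)/(1 − |Γ|) = 1.41/0.592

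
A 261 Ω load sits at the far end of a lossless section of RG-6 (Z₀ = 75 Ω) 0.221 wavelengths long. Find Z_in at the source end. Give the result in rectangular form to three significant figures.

Z_in ≈ 22.2 − j12.6 Ω

βl = 2π × 0.221 = 79.6°
tan(βl) = tan(79.6°) = 5.43
Z_in = Z_0·(Z_L + jZ_0·tanβl)/(Z_0 + jZ_L·tanβl)
     = 75·(261 + j407)/(75 + j1420)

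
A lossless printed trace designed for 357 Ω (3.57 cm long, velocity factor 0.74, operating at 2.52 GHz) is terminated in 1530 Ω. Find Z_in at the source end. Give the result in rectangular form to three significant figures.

Z_in ≈ 237 + j445 Ω

λ = v/f = 0.74·c / 2.52 GHz = 0.0881 m
βl = 2π·l/λ = 2π × 0.405 = 146°
tan(βl) = tan(146°) = -0.677
Z_in = Z_0·(Z_L + jZ_0·tanβl)/(Z_0 + jZ_L·tanβl)
     = 357·(1530 − j242)/(357 − j1040)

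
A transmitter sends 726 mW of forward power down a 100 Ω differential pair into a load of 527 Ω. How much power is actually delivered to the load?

P_delivered ≈ 389 mW

Γ = (527 − 100)/(527 + 100) = 0.681
|Γ|² = 0.464
P_refl = |Γ|²·P_inc = 337 mW, P_del = (1 − |Γ|²)·P_inc = 389 mW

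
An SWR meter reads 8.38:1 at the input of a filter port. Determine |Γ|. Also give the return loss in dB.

|Γ| ≈ 0.787; return loss ≈ 2.08 dB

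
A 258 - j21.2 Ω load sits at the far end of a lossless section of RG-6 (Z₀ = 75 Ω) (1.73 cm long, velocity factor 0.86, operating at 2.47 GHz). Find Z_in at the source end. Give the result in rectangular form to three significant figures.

Z_in ≈ 27.5 − j37 Ω

λ = v/f = 0.86·c / 2.47 GHz = 0.104 m
βl = 2π·l/λ = 2π × 0.166 = 59.6°
tan(βl) = tan(59.6°) = 1.71
Z_in = Z_0·(Z_L + jZ_0·tanβl)/(Z_0 + jZ_L·tanβl)
     = 75·(258 + j107)/(111 + j440)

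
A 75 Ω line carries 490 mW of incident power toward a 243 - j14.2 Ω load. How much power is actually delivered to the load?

P_delivered ≈ 353 mW

|Γ| = |(168 − j14.2)/(318 − j14.2)| = 0.53
|Γ|² = 0.281
P_refl = |Γ|²·P_inc = 137 mW, P_del = (1 − |Γ|²)·P_inc = 353 mW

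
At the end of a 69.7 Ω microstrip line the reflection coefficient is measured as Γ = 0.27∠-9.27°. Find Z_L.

Z_L = Z_0·(1 + Γ)/(1 − Γ) = 69.7·(1.27 − j0.0435)/(0.734 + j0.0435)

Z_L ≈ 120 − j11.2 Ω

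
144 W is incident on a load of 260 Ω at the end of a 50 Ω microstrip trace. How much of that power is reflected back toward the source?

P_reflected ≈ 66.1 W

Γ = (260 − 50)/(260 + 50) = 0.677
|Γ|² = 0.459
P_refl = |Γ|²·P_inc = 66.1 W, P_del = (1 − |Γ|²)·P_inc = 77.9 W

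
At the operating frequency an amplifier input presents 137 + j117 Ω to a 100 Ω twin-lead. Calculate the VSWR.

VSWR ≈ 2.73

Γ = (Z_L − Z_0)/(Z_L + Z_0) = (37 + j117)/(237 + j117)
|Γ| = 123/264 = 0.464
VSWR = (1 + |Γ|)/(1 − |Γ|) = 1.46/0.536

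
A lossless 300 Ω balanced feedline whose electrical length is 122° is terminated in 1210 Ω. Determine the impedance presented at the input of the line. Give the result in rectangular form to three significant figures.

Z_in ≈ 101 + j172 Ω

tan(βl) = tan(122°) = -1.6
Z_in = Z_0·(Z_L + jZ_0·tanβl)/(Z_0 + jZ_L·tanβl)
     = 300·(1210 − j480)/(300 − j1940)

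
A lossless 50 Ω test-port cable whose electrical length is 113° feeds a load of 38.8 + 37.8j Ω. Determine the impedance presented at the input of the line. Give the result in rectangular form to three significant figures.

tan(βl) = tan(113°) = -2.36
Z_in = Z_0·(Z_L + jZ_0·tanβl)/(Z_0 + jZ_L·tanβl)
     = 50·(38.8 − j80)/(139 − j91.4)

Z_in ≈ 22.9 − j13.7 Ω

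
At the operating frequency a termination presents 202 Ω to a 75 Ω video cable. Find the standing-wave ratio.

For a purely resistive load, VSWR = R_L/Z_0 or Z_0/R_L (whichever > 1) = 202/75

VSWR ≈ 2.69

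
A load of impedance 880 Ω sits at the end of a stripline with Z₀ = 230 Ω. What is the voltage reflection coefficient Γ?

Γ = (Z_L − Z_0)/(Z_L + Z_0) = (880 − 230)/(880 + 230) = 650/1110

Γ = 0.586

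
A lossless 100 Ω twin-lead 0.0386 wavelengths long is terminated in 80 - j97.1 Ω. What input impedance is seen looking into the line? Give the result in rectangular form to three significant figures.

Z_in ≈ 53.8 − j66.9 Ω

βl = 2π × 0.0386 = 13.9°
tan(βl) = tan(13.9°) = 0.247
Z_in = Z_0·(Z_L + jZ_0·tanβl)/(Z_0 + jZ_L·tanβl)
     = 100·(80 − j72.4)/(124 + j19.8)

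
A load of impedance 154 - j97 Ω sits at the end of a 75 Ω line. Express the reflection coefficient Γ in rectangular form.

Γ ≈ 0.445 − j0.235

Γ = (Z_L − Z_0)/(Z_L + Z_0) = (79 − j97)/(229 − j97)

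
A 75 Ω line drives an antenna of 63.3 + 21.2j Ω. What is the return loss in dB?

RL ≈ 15.2 dB

Γ = (-11.7 + j21.2)/(138.3 + j21.2), |Γ| = 0.173
RL = −20·log₁₀|Γ| = −20·log₁₀(0.173)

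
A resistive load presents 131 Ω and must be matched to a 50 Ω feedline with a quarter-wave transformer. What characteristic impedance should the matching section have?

Z_qwt = √(Z_0·R_L) = √(50 × 131) = √6550

Z_qwt ≈ 80.9 Ω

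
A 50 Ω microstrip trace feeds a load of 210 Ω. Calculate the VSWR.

Γ = (210 − 50)/(210 + 50) = 0.615
VSWR = (1 + 0.615)/(1 − 0.615)

VSWR ≈ 4.2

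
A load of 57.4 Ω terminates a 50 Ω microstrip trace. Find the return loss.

Γ = (57.4 − 50)/(57.4 + 50) = 0.0689
RL = −20·log₁₀|Γ| = −20·log₁₀(0.0689)

RL ≈ 23.2 dB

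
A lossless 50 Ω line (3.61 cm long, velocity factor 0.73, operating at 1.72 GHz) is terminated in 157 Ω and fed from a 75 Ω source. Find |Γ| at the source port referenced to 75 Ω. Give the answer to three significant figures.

|Γ| ≈ 0.643

λ = v/f = 0.73·c / 1.72 GHz = 0.127 m
βl = 2π·l/λ = 2π × 0.284 = 102°
tan(βl) = -4.68
Z_in = Z_0·(Z_L + jZ_0·tanβl)/(Z_0 + jZ_L·tanβl) = 16.6 + j9.56 Ω
Γ_s = (Z_in − Z_s)/(Z_in + Z_s) = (-58.4 + j9.56)/(91.6 + j9.56), |Γ_s| = 0.643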